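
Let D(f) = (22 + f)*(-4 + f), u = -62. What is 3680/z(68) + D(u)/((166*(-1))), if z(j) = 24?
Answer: 34220/249 ≈ 137.43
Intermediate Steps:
D(f) = (-4 + f)*(22 + f)
3680/z(68) + D(u)/((166*(-1))) = 3680/24 + (-88 + (-62)² + 18*(-62))/((166*(-1))) = 3680*(1/24) + (-88 + 3844 - 1116)/(-166) = 460/3 + 2640*(-1/166) = 460/3 - 1320/83 = 34220/249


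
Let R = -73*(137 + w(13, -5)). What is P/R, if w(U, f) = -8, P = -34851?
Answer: 11617/3139 ≈ 3.7009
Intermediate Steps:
R = -9417 (R = -73*(137 - 8) = -73*129 = -9417)
P/R = -34851/(-9417) = -34851*(-1/9417) = 11617/3139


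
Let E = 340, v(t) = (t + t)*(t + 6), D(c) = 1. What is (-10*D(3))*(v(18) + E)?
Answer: -12040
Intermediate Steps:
v(t) = 2*t*(6 + t) (v(t) = (2*t)*(6 + t) = 2*t*(6 + t))
(-10*D(3))*(v(18) + E) = (-10*1)*(2*18*(6 + 18) + 340) = -10*(2*18*24 + 340) = -10*(864 + 340) = -10*1204 = -12040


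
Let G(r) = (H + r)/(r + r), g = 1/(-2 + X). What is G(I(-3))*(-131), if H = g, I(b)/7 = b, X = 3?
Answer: -1310/21 ≈ -62.381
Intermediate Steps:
I(b) = 7*b
g = 1 (g = 1/(-2 + 3) = 1/1 = 1)
H = 1
G(r) = (1 + r)/(2*r) (G(r) = (1 + r)/(r + r) = (1 + r)/((2*r)) = (1 + r)*(1/(2*r)) = (1 + r)/(2*r))
G(I(-3))*(-131) = ((1 + 7*(-3))/(2*((7*(-3)))))*(-131) = ((½)*(1 - 21)/(-21))*(-131) = ((½)*(-1/21)*(-20))*(-131) = (10/21)*(-131) = -1310/21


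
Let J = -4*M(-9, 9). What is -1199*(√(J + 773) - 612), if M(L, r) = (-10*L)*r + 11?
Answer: 733788 - 10791*I*√31 ≈ 7.3379e+5 - 60082.0*I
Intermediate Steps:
M(L, r) = 11 - 10*L*r (M(L, r) = -10*L*r + 11 = 11 - 10*L*r)
J = -3284 (J = -4*(11 - 10*(-9)*9) = -4*(11 + 810) = -4*821 = -3284)
-1199*(√(J + 773) - 612) = -1199*(√(-3284 + 773) - 612) = -1199*(√(-2511) - 612) = -1199*(9*I*√31 - 612) = -1199*(-612 + 9*I*√31) = 733788 - 10791*I*√31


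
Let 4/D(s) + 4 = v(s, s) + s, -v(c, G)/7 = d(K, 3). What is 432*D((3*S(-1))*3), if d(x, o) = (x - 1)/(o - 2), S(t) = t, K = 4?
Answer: -864/17 ≈ -50.824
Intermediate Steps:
d(x, o) = (-1 + x)/(-2 + o)
v(c, G) = -21 (v(c, G) = -7*(-1 + 4)/(-2 + 3) = -7*3/1 = -7*3 = -21)
D(s) = 4/(-25 + s) (D(s) = 4/(-4 + (-21 + s)) = 4/(-25 + s))
432*D((3*S(-1))*3) = 432*(4/(-25 + (3*(-1))*3)) = 432*(4/(-25 - 3*3)) = 432*(4/(-25 - 9)) = 432*(4/(-34)) = 432*(4*(-1/34)) = 432*(-2/17) = -864/17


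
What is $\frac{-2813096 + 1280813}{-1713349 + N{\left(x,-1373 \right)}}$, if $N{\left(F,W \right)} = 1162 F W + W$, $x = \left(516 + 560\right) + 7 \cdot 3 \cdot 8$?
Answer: $\frac{1532283}{1986424666} \approx 0.00077138$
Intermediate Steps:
$x = 1244$ ($x = 1076 + 21 \cdot 8 = 1076 + 168 = 1244$)
$N{\left(F,W \right)} = W + 1162 F W$ ($N{\left(F,W \right)} = 1162 F W + W = W + 1162 F W$)
$\frac{-2813096 + 1280813}{-1713349 + N{\left(x,-1373 \right)}} = \frac{-2813096 + 1280813}{-1713349 - 1373 \left(1 + 1162 \cdot 1244\right)} = - \frac{1532283}{-1713349 - 1373 \left(1 + 1445528\right)} = - \frac{1532283}{-1713349 - 1984711317} = - \frac{1532283}{-1986424666} = \left(-1532283\right) \left(- \frac{1}{1986424666}\right) = \frac{1532283}{1986424666}$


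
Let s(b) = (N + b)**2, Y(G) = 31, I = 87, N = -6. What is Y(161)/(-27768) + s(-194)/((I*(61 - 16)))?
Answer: 74039909/7247448 ≈ 10.216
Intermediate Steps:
s(b) = (-6 + b)**2
Y(161)/(-27768) + s(-194)/((I*(61 - 16))) = 31/(-27768) + (-6 - 194)**2/((87*(61 - 16))) = 31*(-1/27768) + (-200)**2/((87*45)) = -31/27768 + 40000/3915 = -31/27768 + 40000*(1/3915) = -31/27768 + 8000/783 = 74039909/7247448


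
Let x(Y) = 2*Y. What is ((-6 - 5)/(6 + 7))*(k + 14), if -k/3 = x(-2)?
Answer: -22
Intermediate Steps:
k = 12 (k = -6*(-2) = -3*(-4) = 12)
((-6 - 5)/(6 + 7))*(k + 14) = ((-6 - 5)/(6 + 7))*(12 + 14) = -11/13*26 = -22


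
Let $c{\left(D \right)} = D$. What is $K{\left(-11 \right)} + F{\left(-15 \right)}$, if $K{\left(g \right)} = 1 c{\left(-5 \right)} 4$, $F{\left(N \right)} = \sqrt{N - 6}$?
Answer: $-20 + i \sqrt{21} \approx -20.0 + 4.5826 i$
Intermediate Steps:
$F{\left(N \right)} = \sqrt{-6 + N}$
$K{\left(g \right)} = -20$ ($K{\left(g \right)} = 1 \left(-5\right) 4 = \left(-5\right) 4 = -20$)
$K{\left(-11 \right)} + F{\left(-15 \right)} = -20 + \sqrt{-6 - 15} = -20 + \sqrt{-21} = -20 + i \sqrt{21}$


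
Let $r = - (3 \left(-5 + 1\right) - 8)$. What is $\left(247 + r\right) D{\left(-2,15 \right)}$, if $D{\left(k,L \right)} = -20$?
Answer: $-5340$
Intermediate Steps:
$r = 20$ ($r = - (3 \left(-4\right) - 8) = - (-12 - 8) = \left(-1\right) \left(-20\right) = 20$)
$\left(247 + r\right) D{\left(-2,15 \right)} = \left(247 + 20\right) \left(-20\right) = 267 \left(-20\right) = -5340$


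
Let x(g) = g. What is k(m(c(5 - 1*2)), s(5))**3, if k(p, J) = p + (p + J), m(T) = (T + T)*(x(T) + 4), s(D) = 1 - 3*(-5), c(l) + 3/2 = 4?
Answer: 531441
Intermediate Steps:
c(l) = 5/2 (c(l) = -3/2 + 4 = 5/2)
s(D) = 16 (s(D) = 1 + 15 = 16)
m(T) = 2*T*(4 + T) (m(T) = (T + T)*(T + 4) = (2*T)*(4 + T) = 2*T*(4 + T))
k(p, J) = J + 2*p (k(p, J) = p + (J + p) = J + 2*p)
k(m(c(5 - 1*2)), s(5))**3 = (16 + 2*(2*(5/2)*(4 + 5/2)))**3 = (16 + 2*(2*(5/2)*(13/2)))**3 = (16 + 2*(65/2))**3 = (16 + 65)**3 = 81**3 = 531441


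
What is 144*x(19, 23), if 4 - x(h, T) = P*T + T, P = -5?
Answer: 13824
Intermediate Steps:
x(h, T) = 4 + 4*T (x(h, T) = 4 - (-5*T + T) = 4 - (-4)*T = 4 + 4*T)
144*x(19, 23) = 144*(4 + 4*23) = 144*(4 + 92) = 144*96 = 13824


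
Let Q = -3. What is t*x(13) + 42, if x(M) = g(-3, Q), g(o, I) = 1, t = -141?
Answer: -99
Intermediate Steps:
x(M) = 1
t*x(13) + 42 = -141*1 + 42 = -141 + 42 = -99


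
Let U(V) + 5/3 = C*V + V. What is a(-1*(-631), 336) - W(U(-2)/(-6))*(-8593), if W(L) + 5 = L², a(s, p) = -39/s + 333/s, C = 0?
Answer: -8127757061/204444 ≈ -39755.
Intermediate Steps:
U(V) = -5/3 + V (U(V) = -5/3 + (0*V + V) = -5/3 + (0 + V) = -5/3 + V)
a(s, p) = 294/s
W(L) = -5 + L²
a(-1*(-631), 336) - W(U(-2)/(-6))*(-8593) = 294/((-1*(-631))) - (-5 + ((-5/3 - 2)/(-6))²)*(-8593) = 294/631 - (-5 + (-11/3*(-⅙))²)*(-8593) = 294*(1/631) - (-5 + (11/18)²)*(-8593) = 294/631 - (-5 + 121/324)*(-8593) = 294/631 - (-1499)*(-8593)/324 = 294/631 - 1*12880907/324 = 294/631 - 12880907/324 = -8127757061/204444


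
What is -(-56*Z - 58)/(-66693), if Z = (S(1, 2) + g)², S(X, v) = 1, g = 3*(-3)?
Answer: -1214/22231 ≈ -0.054608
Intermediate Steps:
g = -9
Z = 64 (Z = (1 - 9)² = (-8)² = 64)
-(-56*Z - 58)/(-66693) = -(-56*64 - 58)/(-66693) = -(-3584 - 58)*(-1)/66693 = -(-3642)*(-1)/66693 = -1*1214/22231 = -1214/22231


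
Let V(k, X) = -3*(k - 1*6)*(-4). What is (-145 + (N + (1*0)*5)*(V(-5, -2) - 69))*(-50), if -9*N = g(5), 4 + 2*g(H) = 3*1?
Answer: 23425/3 ≈ 7808.3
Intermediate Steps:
V(k, X) = -72 + 12*k (V(k, X) = -3*(k - 6)*(-4) = -3*(-6 + k)*(-4) = (18 - 3*k)*(-4) = -72 + 12*k)
g(H) = -½ (g(H) = -2 + (3*1)/2 = -2 + (½)*3 = -2 + 3/2 = -½)
N = 1/18 (N = -⅑*(-½) = 1/18 ≈ 0.055556)
(-145 + (N + (1*0)*5)*(V(-5, -2) - 69))*(-50) = (-145 + (1/18 + (1*0)*5)*((-72 + 12*(-5)) - 69))*(-50) = (-145 + (1/18 + 0*5)*((-72 - 60) - 69))*(-50) = (-145 + (1/18 + 0)*(-132 - 69))*(-50) = (-145 + (1/18)*(-201))*(-50) = (-145 - 67/6)*(-50) = -937/6*(-50) = 23425/3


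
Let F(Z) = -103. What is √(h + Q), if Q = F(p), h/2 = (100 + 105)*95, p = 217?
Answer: √38847 ≈ 197.10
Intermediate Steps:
h = 38950 (h = 2*((100 + 105)*95) = 2*(205*95) = 2*19475 = 38950)
Q = -103
√(h + Q) = √(38950 - 103) = √38847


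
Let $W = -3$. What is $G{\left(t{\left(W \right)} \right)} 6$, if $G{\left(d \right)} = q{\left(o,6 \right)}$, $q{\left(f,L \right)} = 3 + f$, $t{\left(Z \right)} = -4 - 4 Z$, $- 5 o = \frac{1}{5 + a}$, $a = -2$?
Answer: $\frac{88}{5} \approx 17.6$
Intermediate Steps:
$o = - \frac{1}{15}$ ($o = - \frac{1}{5 \left(5 - 2\right)} = - \frac{1}{5 \cdot 3} = \left(- \frac{1}{5}\right) \frac{1}{3} = - \frac{1}{15} \approx -0.066667$)
$G{\left(d \right)} = \frac{44}{15}$ ($G{\left(d \right)} = 3 - \frac{1}{15} = \frac{44}{15}$)
$G{\left(t{\left(W \right)} \right)} 6 = \frac{44}{15} \cdot 6 = \frac{88}{5}$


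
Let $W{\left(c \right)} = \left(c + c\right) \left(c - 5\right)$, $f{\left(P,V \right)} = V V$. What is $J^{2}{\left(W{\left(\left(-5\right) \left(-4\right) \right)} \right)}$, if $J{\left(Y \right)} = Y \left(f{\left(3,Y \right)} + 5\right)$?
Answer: $46657296009000000$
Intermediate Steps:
$f{\left(P,V \right)} = V^{2}$
$W{\left(c \right)} = 2 c \left(-5 + c\right)$
$J{\left(Y \right)} = Y \left(5 + Y^{2}\right)$ ($J{\left(Y \right)} = Y \left(Y^{2} + 5\right) = Y \left(5 + Y^{2}\right)$)
$J^{2}{\left(W{\left(\left(-5\right) \left(-4\right) \right)} \right)} = \left(2 \left(\left(-5\right) \left(-4\right)\right) \left(-5 - -20\right) \left(5 + \left(2 \left(\left(-5\right) \left(-4\right)\right) \left(-5 - -20\right)\right)^{2}\right)\right)^{2} = \left(2 \cdot 20 \left(-5 + 20\right) \left(5 + \left(2 \cdot 20 \left(-5 + 20\right)\right)^{2}\right)\right)^{2} = \left(2 \cdot 20 \cdot 15 \left(5 + \left(2 \cdot 20 \cdot 15\right)^{2}\right)\right)^{2} = \left(600 \left(5 + 600^{2}\right)\right)^{2} = \left(600 \left(5 + 360000\right)\right)^{2} = \left(600 \cdot 360005\right)^{2} = 216003000^{2} = 46657296009000000$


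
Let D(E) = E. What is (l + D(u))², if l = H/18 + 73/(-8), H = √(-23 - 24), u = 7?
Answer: 22657/5184 - 17*I*√47/72 ≈ 4.3706 - 1.6187*I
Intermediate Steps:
H = I*√47 (H = √(-47) = I*√47 ≈ 6.8557*I)
l = -73/8 + I*√47/18 (l = (I*√47)/18 + 73/(-8) = (I*√47)*(1/18) + 73*(-⅛) = I*√47/18 - 73/8 = -73/8 + I*√47/18 ≈ -9.125 + 0.38087*I)
(l + D(u))² = ((-73/8 + I*√47/18) + 7)² = (-17/8 + I*√47/18)²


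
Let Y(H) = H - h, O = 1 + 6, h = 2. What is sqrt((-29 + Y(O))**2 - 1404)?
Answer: 6*I*sqrt(23) ≈ 28.775*I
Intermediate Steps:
O = 7
Y(H) = -2 + H (Y(H) = H - 1*2 = H - 2 = -2 + H)
sqrt((-29 + Y(O))**2 - 1404) = sqrt((-29 + (-2 + 7))**2 - 1404) = sqrt((-29 + 5)**2 - 1404) = sqrt((-24)**2 - 1404) = sqrt(576 - 1404) = sqrt(-828) = 6*I*sqrt(23)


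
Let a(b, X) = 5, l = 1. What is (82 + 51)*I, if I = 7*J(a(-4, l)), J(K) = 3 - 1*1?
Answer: 1862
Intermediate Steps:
J(K) = 2 (J(K) = 3 - 1 = 2)
I = 14 (I = 7*2 = 14)
(82 + 51)*I = (82 + 51)*14 = 133*14 = 1862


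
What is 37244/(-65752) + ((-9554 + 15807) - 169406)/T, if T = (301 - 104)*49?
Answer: -2771788097/158676014 ≈ -17.468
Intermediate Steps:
T = 9653 (T = 197*49 = 9653)
37244/(-65752) + ((-9554 + 15807) - 169406)/T = 37244/(-65752) + ((-9554 + 15807) - 169406)/9653 = 37244*(-1/65752) + (6253 - 169406)*(1/9653) = -9311/16438 - 163153*1/9653 = -9311/16438 - 163153/9653 = -2771788097/158676014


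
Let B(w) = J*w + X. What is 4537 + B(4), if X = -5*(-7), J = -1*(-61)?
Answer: 4816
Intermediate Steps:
J = 61
X = 35
B(w) = 35 + 61*w (B(w) = 61*w + 35 = 35 + 61*w)
4537 + B(4) = 4537 + (35 + 61*4) = 4537 + (35 + 244) = 4537 + 279 = 4816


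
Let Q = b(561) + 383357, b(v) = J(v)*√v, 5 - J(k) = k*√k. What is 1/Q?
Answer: 68636/4710886471 - 5*√561/4710886471 ≈ 1.4545e-5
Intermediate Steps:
J(k) = 5 - k^(3/2) (J(k) = 5 - k*√k = 5 - k^(3/2))
b(v) = √v*(5 - v^(3/2)) (b(v) = (5 - v^(3/2))*√v = √v*(5 - v^(3/2)))
Q = 68636 + 5*√561 (Q = (-1*561² + 5*√561) + 383357 = (-1*314721 + 5*√561) + 383357 = (-314721 + 5*√561) + 383357 = 68636 + 5*√561 ≈ 68754.)
1/Q = 1/(68636 + 5*√561)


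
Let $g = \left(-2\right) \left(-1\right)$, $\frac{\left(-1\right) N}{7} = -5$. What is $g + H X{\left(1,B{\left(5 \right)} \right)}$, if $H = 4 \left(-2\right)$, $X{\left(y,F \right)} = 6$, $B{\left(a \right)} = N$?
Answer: $-46$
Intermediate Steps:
$N = 35$ ($N = \left(-7\right) \left(-5\right) = 35$)
$B{\left(a \right)} = 35$
$H = -8$
$g = 2$
$g + H X{\left(1,B{\left(5 \right)} \right)} = 2 - 48 = -46$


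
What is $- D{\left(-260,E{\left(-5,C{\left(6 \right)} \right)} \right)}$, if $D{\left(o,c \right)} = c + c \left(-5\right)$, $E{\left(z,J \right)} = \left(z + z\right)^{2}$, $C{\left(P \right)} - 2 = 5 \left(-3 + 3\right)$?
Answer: $400$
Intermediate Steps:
$C{\left(P \right)} = 2$ ($C{\left(P \right)} = 2 + 5 \left(-3 + 3\right) = 2 + 5 \cdot 0 = 2 + 0 = 2$)
$E{\left(z,J \right)} = 4 z^{2}$ ($E{\left(z,J \right)} = \left(2 z\right)^{2} = 4 z^{2}$)
$D{\left(o,c \right)} = - 4 c$ ($D{\left(o,c \right)} = c - 5 c = - 4 c$)
$- D{\left(-260,E{\left(-5,C{\left(6 \right)} \right)} \right)} = - \left(-4\right) 4 \left(-5\right)^{2} = - \left(-4\right) 4 \cdot 25 = - \left(-4\right) 100 = \left(-1\right) \left(-400\right) = 400$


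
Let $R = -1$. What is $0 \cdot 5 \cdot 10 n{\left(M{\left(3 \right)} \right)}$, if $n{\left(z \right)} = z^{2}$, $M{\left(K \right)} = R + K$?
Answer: $0$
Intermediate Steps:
$M{\left(K \right)} = -1 + K$
$0 \cdot 5 \cdot 10 n{\left(M{\left(3 \right)} \right)} = 0 \cdot 5 \cdot 10 \left(-1 + 3\right)^{2} = 0 \cdot 10 \cdot 2^{2} = 0 \cdot 4 = 0$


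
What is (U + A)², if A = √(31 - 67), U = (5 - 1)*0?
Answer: -36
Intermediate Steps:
U = 0 (U = 4*0 = 0)
A = 6*I (A = √(-36) = 6*I ≈ 6.0*I)
(U + A)² = (0 + 6*I)² = (6*I)² = -36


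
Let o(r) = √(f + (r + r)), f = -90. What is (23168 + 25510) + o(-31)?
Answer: 48678 + 2*I*√38 ≈ 48678.0 + 12.329*I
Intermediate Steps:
o(r) = √(-90 + 2*r) (o(r) = √(-90 + (r + r)) = √(-90 + 2*r))
(23168 + 25510) + o(-31) = (23168 + 25510) + √(-90 + 2*(-31)) = 48678 + √(-90 - 62) = 48678 + √(-152) = 48678 + 2*I*√38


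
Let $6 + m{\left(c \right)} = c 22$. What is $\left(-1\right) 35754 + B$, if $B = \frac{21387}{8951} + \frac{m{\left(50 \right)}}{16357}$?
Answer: $- \frac{5234437401725}{146411507} \approx -35752.0$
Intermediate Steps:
$m{\left(c \right)} = -6 + 22 c$ ($m{\left(c \right)} = -6 + c 22 = -6 + 22 c$)
$B = \frac{359619553}{146411507}$ ($B = \frac{21387}{8951} + \frac{-6 + 22 \cdot 50}{16357} = 21387 \cdot \frac{1}{8951} + \left(-6 + 1100\right) \frac{1}{16357} = \frac{21387}{8951} + 1094 \cdot \frac{1}{16357} = \frac{21387}{8951} + \frac{1094}{16357} = \frac{359619553}{146411507} \approx 2.4562$)
$\left(-1\right) 35754 + B = \left(-1\right) 35754 + \frac{359619553}{146411507} = -35754 + \frac{359619553}{146411507} = - \frac{5234437401725}{146411507}$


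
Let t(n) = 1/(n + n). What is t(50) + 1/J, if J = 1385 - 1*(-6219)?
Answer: 963/95050 ≈ 0.010132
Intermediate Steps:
J = 7604 (J = 1385 + 6219 = 7604)
t(n) = 1/(2*n)
t(50) + 1/J = (½)/50 + 1/7604 = (½)*(1/50) + 1/7604 = 1/100 + 1/7604 = 963/95050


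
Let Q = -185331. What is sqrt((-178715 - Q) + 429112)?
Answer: 4*sqrt(27233) ≈ 660.10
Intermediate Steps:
sqrt((-178715 - Q) + 429112) = sqrt((-178715 - 1*(-185331)) + 429112) = sqrt((-178715 + 185331) + 429112) = sqrt(6616 + 429112) = sqrt(435728) = 4*sqrt(27233)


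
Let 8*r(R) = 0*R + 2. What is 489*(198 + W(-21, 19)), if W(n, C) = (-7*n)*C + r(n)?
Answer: 5850885/4 ≈ 1.4627e+6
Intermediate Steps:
r(R) = ¼ (r(R) = (0*R + 2)/8 = (0 + 2)/8 = (⅛)*2 = ¼)
W(n, C) = ¼ - 7*C*n (W(n, C) = (-7*n)*C + ¼ = -7*C*n + ¼ = ¼ - 7*C*n)
489*(198 + W(-21, 19)) = 489*(198 + (¼ - 7*19*(-21))) = 489*(198 + (¼ + 2793)) = 489*(198 + 11173/4) = 489*(11965/4) = 5850885/4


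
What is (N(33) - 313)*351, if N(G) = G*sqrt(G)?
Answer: -109863 + 11583*sqrt(33) ≈ -43324.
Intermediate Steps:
N(G) = G**(3/2)
(N(33) - 313)*351 = (33**(3/2) - 313)*351 = (33*sqrt(33) - 313)*351 = (-313 + 33*sqrt(33))*351 = -109863 + 11583*sqrt(33)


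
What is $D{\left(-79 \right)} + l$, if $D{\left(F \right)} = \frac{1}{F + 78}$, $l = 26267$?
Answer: $26266$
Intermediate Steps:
$D{\left(F \right)} = \frac{1}{78 + F}$
$D{\left(-79 \right)} + l = \frac{1}{78 - 79} + 26267 = \frac{1}{-1} + 26267 = -1 + 26267 = 26266$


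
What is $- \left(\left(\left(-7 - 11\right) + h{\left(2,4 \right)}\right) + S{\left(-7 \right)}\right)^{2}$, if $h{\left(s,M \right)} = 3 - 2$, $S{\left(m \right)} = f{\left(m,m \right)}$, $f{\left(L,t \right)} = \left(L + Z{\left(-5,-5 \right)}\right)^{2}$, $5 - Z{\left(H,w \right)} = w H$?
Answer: $-506944$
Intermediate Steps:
$Z{\left(H,w \right)} = 5 - H w$ ($Z{\left(H,w \right)} = 5 - w H = 5 - H w$)
$f{\left(L,t \right)} = \left(-20 + L\right)^{2}$ ($f{\left(L,t \right)} = \left(L + \left(5 - \left(-5\right) \left(-5\right)\right)\right)^{2} = \left(L + \left(5 - 25\right)\right)^{2} = \left(L - 20\right)^{2} = \left(-20 + L\right)^{2}$)
$S{\left(m \right)} = \left(-20 + m\right)^{2}$
$h{\left(s,M \right)} = 1$
$- \left(\left(\left(-7 - 11\right) + h{\left(2,4 \right)}\right) + S{\left(-7 \right)}\right)^{2} = - \left(\left(\left(-7 - 11\right) + 1\right) + \left(-20 - 7\right)^{2}\right)^{2} = - \left(\left(-18 + 1\right) + \left(-27\right)^{2}\right)^{2} = - \left(-17 + 729\right)^{2} = - 712^{2} = \left(-1\right) 506944 = -506944$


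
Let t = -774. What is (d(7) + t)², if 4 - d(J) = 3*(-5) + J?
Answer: 580644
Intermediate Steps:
d(J) = 19 - J (d(J) = 4 - (3*(-5) + J) = 4 - (-15 + J) = 4 + (15 - J) = 19 - J)
(d(7) + t)² = ((19 - 1*7) - 774)² = ((19 - 7) - 774)² = (12 - 774)² = (-762)² = 580644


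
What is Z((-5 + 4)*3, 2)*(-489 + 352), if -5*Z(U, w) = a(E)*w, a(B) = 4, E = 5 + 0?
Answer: 1096/5 ≈ 219.20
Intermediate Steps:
E = 5
Z(U, w) = -4*w/5
Z((-5 + 4)*3, 2)*(-489 + 352) = (-⅘*2)*(-489 + 352) = -8/5*(-137) = 1096/5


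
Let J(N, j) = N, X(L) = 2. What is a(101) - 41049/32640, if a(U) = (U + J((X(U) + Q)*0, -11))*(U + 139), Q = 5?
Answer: 263717517/10880 ≈ 24239.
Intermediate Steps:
a(U) = U*(139 + U) (a(U) = (U + (2 + 5)*0)*(U + 139) = (U + 7*0)*(139 + U) = (U + 0)*(139 + U) = U*(139 + U))
a(101) - 41049/32640 = 101*(139 + 101) - 41049/32640 = 101*240 - 41049*1/32640 = 24240 - 13683/10880 = 263717517/10880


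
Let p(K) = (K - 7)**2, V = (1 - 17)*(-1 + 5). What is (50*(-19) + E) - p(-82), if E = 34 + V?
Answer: -8901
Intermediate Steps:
V = -64 (V = -16*4 = -64)
p(K) = (-7 + K)**2
E = -30 (E = 34 - 64 = -30)
(50*(-19) + E) - p(-82) = (50*(-19) - 30) - (-7 - 82)**2 = (-950 - 30) - 1*(-89)**2 = -980 - 1*7921 = -980 - 7921 = -8901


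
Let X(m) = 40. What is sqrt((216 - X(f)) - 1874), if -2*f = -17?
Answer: I*sqrt(1698) ≈ 41.207*I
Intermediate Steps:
f = 17/2 (f = -1/2*(-17) = 17/2 ≈ 8.5000)
sqrt((216 - X(f)) - 1874) = sqrt((216 - 1*40) - 1874) = sqrt((216 - 40) - 1874) = sqrt(176 - 1874) = sqrt(-1698) = I*sqrt(1698)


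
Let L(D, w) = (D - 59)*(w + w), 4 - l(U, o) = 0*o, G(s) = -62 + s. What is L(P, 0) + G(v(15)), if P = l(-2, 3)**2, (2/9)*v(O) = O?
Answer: 11/2 ≈ 5.5000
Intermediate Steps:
v(O) = 9*O/2
l(U, o) = 4 (l(U, o) = 4 - 0*o = 4 - 1*0 = 4 + 0 = 4)
P = 16 (P = 4**2 = 16)
L(D, w) = 2*w*(-59 + D) (L(D, w) = (-59 + D)*(2*w) = 2*w*(-59 + D))
L(P, 0) + G(v(15)) = 2*0*(-59 + 16) + (-62 + (9/2)*15) = 2*0*(-43) + (-62 + 135/2) = 0 + 11/2 = 11/2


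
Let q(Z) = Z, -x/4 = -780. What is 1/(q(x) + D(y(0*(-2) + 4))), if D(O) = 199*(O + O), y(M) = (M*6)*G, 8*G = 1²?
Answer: 1/4314 ≈ 0.00023180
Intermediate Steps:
G = ⅛ (G = (⅛)*1² = (⅛)*1 = ⅛ ≈ 0.12500)
x = 3120 (x = -4*(-780) = 3120)
y(M) = 3*M/4 (y(M) = (M*6)*(⅛) = (6*M)*(⅛) = 3*M/4)
D(O) = 398*O (D(O) = 199*(2*O) = 398*O)
1/(q(x) + D(y(0*(-2) + 4))) = 1/(3120 + 398*(3*(0*(-2) + 4)/4)) = 1/(3120 + 398*(3*(0 + 4)/4)) = 1/(3120 + 398*((¾)*4)) = 1/(3120 + 398*3) = 1/(3120 + 1194) = 1/4314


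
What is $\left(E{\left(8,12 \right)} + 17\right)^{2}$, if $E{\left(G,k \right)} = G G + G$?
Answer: $7921$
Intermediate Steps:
$E{\left(G,k \right)} = G + G^{2}$ ($E{\left(G,k \right)} = G^{2} + G = G + G^{2}$)
$\left(E{\left(8,12 \right)} + 17\right)^{2} = \left(8 \left(1 + 8\right) + 17\right)^{2} = \left(8 \cdot 9 + 17\right)^{2} = \left(72 + 17\right)^{2} = 89^{2} = 7921$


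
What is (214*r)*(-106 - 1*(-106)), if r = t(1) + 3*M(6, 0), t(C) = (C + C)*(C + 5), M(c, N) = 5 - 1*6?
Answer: 0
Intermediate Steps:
M(c, N) = -1 (M(c, N) = 5 - 6 = -1)
t(C) = 2*C*(5 + C) (t(C) = (2*C)*(5 + C) = 2*C*(5 + C))
r = 9 (r = 2*1*(5 + 1) + 3*(-1) = 2*1*6 - 3 = 12 - 3 = 9)
(214*r)*(-106 - 1*(-106)) = (214*9)*(-106 - 1*(-106)) = 1926*(-106 + 106) = 1926*0 = 0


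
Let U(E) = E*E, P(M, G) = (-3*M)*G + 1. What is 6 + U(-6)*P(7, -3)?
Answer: 2310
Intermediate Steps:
P(M, G) = 1 - 3*G*M (P(M, G) = -3*G*M + 1 = 1 - 3*G*M)
U(E) = E²
6 + U(-6)*P(7, -3) = 6 + (-6)²*(1 - 3*(-3)*7) = 6 + 36*(1 + 63) = 6 + 36*64 = 6 + 2304 = 2310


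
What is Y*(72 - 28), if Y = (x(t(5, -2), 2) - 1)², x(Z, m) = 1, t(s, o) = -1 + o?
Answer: 0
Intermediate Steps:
Y = 0 (Y = (1 - 1)² = 0² = 0)
Y*(72 - 28) = 0*(72 - 28) = 0*44 = 0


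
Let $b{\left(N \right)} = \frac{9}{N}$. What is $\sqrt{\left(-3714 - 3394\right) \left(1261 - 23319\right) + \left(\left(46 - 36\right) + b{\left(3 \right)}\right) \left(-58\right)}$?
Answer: $\sqrt{156787510} \approx 12521.0$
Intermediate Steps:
$\sqrt{\left(-3714 - 3394\right) \left(1261 - 23319\right) + \left(\left(46 - 36\right) + b{\left(3 \right)}\right) \left(-58\right)} = \sqrt{\left(-3714 - 3394\right) \left(1261 - 23319\right) + \left(\left(46 - 36\right) + \frac{9}{3}\right) \left(-58\right)} = \sqrt{\left(-7108\right) \left(-22058\right) + \left(\left(46 - 36\right) + 9 \cdot \frac{1}{3}\right) \left(-58\right)} = \sqrt{156788264 + \left(10 + 3\right) \left(-58\right)} = \sqrt{156788264 + 13 \left(-58\right)} = \sqrt{156788264 - 754} = \sqrt{156787510}$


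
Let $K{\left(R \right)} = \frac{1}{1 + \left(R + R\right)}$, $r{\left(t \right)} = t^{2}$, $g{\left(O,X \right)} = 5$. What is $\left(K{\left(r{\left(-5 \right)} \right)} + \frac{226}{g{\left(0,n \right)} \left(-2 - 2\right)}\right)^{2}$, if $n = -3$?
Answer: $\frac{33097009}{260100} \approx 127.25$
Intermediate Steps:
$K{\left(R \right)} = \frac{1}{1 + 2 R}$
$\left(K{\left(r{\left(-5 \right)} \right)} + \frac{226}{g{\left(0,n \right)} \left(-2 - 2\right)}\right)^{2} = \left(\frac{1}{1 + 2 \left(-5\right)^{2}} + \frac{226}{5 \left(-2 - 2\right)}\right)^{2} = \left(\frac{1}{1 + 2 \cdot 25} + \frac{226}{5 \left(-4\right)}\right)^{2} = \left(\frac{1}{1 + 50} + \frac{226}{-20}\right)^{2} = \left(\frac{1}{51} + 226 \left(- \frac{1}{20}\right)\right)^{2} = \left(\frac{1}{51} - \frac{113}{10}\right)^{2} = \left(- \frac{5753}{510}\right)^{2} = \frac{33097009}{260100}$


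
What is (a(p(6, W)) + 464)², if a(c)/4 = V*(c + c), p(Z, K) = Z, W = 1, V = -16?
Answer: 92416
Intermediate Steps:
a(c) = -128*c (a(c) = 4*(-16*(c + c)) = 4*(-32*c) = -128*c)
(a(p(6, W)) + 464)² = (-128*6 + 464)² = (-768 + 464)² = (-304)² = 92416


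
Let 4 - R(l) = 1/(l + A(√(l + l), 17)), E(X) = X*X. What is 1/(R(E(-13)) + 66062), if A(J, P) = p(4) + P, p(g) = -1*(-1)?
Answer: 187/12354341 ≈ 1.5136e-5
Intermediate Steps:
p(g) = 1
E(X) = X²
A(J, P) = 1 + P
R(l) = 4 - 1/(18 + l) (R(l) = 4 - 1/(l + (1 + 17)) = 4 - 1/(l + 18) = 4 - 1/(18 + l))
1/(R(E(-13)) + 66062) = 1/((71 + 4*(-13)²)/(18 + (-13)²) + 66062) = 1/((71 + 4*169)/(18 + 169) + 66062) = 1/((71 + 676)/187 + 66062) = 1/((1/187)*747 + 66062) = 1/(747/187 + 66062) = 1/(12354341/187) = 187/12354341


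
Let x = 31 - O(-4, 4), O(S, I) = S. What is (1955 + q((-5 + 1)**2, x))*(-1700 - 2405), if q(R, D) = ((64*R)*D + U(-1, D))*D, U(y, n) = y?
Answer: -5157193600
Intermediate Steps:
x = 35 (x = 31 - 1*(-4) = 31 + 4 = 35)
q(R, D) = D*(-1 + 64*D*R) (q(R, D) = ((64*R)*D - 1)*D = (64*D*R - 1)*D = (-1 + 64*D*R)*D = D*(-1 + 64*D*R))
(1955 + q((-5 + 1)**2, x))*(-1700 - 2405) = (1955 + 35*(-1 + 64*35*(-5 + 1)**2))*(-1700 - 2405) = (1955 + 35*(-1 + 64*35*(-4)**2))*(-4105) = (1955 + 35*(-1 + 64*35*16))*(-4105) = (1955 + 35*(-1 + 35840))*(-4105) = (1955 + 35*35839)*(-4105) = (1955 + 1254365)*(-4105) = 1256320*(-4105) = -5157193600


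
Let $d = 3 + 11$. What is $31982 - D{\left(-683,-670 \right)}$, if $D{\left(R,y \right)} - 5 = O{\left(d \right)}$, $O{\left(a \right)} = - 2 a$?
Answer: $32005$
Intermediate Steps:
$d = 14$
$D{\left(R,y \right)} = -23$ ($D{\left(R,y \right)} = 5 - 28 = -23$)
$31982 - D{\left(-683,-670 \right)} = 31982 - -23 = 31982 + 23 = 32005$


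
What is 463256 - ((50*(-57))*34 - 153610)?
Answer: 713766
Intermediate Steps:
463256 - ((50*(-57))*34 - 153610) = 463256 - (-2850*34 - 153610) = 463256 - (-96900 - 153610) = 463256 - 1*(-250510) = 463256 + 250510 = 713766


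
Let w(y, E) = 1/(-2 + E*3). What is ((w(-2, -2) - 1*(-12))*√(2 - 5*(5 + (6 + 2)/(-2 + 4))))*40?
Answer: 475*I*√43 ≈ 3114.8*I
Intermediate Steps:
w(y, E) = 1/(-2 + 3*E)
((w(-2, -2) - 1*(-12))*√(2 - 5*(5 + (6 + 2)/(-2 + 4))))*40 = ((1/(-2 + 3*(-2)) - 1*(-12))*√(2 - 5*(5 + (6 + 2)/(-2 + 4))))*40 = ((1/(-2 - 6) + 12)*√(2 - 5*(5 + 8/2)))*40 = ((1/(-8) + 12)*√(2 - 5*(5 + 8*(½))))*40 = ((-⅛ + 12)*√(2 - 5*(5 + 4)))*40 = (95*√(2 - 5*9)/8)*40 = (95*√(2 - 45)/8)*40 = (95*√(-43)/8)*40 = (95*(I*√43)/8)*40 = (95*I*√43/8)*40 = 475*I*√43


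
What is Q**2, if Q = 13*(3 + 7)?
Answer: 16900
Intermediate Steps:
Q = 130 (Q = 13*10 = 130)
Q**2 = 130**2 = 16900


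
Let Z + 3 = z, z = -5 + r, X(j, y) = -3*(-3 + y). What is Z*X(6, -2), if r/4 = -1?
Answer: -180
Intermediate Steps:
r = -4 (r = 4*(-1) = -4)
X(j, y) = 9 - 3*y
z = -9 (z = -5 - 4 = -9)
Z = -12 (Z = -3 - 9 = -12)
Z*X(6, -2) = -12*(9 - 3*(-2)) = -12*(9 + 6) = -12*15 = -180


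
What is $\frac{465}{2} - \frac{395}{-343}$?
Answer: $\frac{160285}{686} \approx 233.65$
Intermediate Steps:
$\frac{465}{2} - \frac{395}{-343} = 465 \cdot \frac{1}{2} - - \frac{395}{343} = \frac{465}{2} + \frac{395}{343} = \frac{160285}{686}$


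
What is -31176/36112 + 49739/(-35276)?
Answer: -180996209/79617932 ≈ -2.2733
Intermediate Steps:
-31176/36112 + 49739/(-35276) = -31176*1/36112 + 49739*(-1/35276) = -3897/4514 - 49739/35276 = -180996209/79617932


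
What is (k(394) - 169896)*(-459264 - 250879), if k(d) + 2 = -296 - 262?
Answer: 121048135208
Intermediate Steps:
k(d) = -560 (k(d) = -2 + (-296 - 262) = -2 - 558 = -560)
(k(394) - 169896)*(-459264 - 250879) = (-560 - 169896)*(-459264 - 250879) = -170456*(-710143) = 121048135208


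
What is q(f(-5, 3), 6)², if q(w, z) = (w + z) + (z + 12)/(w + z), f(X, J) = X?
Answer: 361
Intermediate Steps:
q(w, z) = w + z + (12 + z)/(w + z) (q(w, z) = (w + z) + (12 + z)/(w + z) = w + z + (12 + z)/(w + z))
q(f(-5, 3), 6)² = ((12 + 6 + (-5)² + 6² + 2*(-5)*6)/(-5 + 6))² = ((12 + 6 + 25 + 36 - 60)/1)² = (1*19)² = 19² = 361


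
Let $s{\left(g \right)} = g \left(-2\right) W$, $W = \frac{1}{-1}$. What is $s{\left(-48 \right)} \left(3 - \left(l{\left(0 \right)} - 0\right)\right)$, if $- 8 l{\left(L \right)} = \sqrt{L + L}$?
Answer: $-288$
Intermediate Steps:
$W = -1$
$l{\left(L \right)} = - \frac{\sqrt{2} \sqrt{L}}{8}$ ($l{\left(L \right)} = - \frac{\sqrt{L + L}}{8} = - \frac{\sqrt{2 L}}{8} = - \frac{\sqrt{2} \sqrt{L}}{8}$)
$s{\left(g \right)} = 2 g$ ($s{\left(g \right)} = g \left(-2\right) \left(-1\right) = - 2 g \left(-1\right) = 2 g$)
$s{\left(-48 \right)} \left(3 - \left(l{\left(0 \right)} - 0\right)\right) = 2 \left(-48\right) \left(3 - \left(- \frac{\sqrt{2} \sqrt{0}}{8} - 0\right)\right) = - 96 \left(3 - \left(\left(- \frac{1}{8}\right) \sqrt{2} \cdot 0 + 0\right)\right) = - 96 \left(3 - \left(0 + 0\right)\right) = - 96 \left(3 - 0\right) = - 96 \left(3 + 0\right) = \left(-96\right) 3 = -288$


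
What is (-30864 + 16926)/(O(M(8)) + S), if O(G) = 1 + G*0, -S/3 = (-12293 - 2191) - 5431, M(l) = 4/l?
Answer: -6969/29873 ≈ -0.23329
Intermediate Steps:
S = 59745 (S = -3*((-12293 - 2191) - 5431) = -3*(-14484 - 5431) = -3*(-19915) = 59745)
O(G) = 1 (O(G) = 1 + 0 = 1)
(-30864 + 16926)/(O(M(8)) + S) = (-30864 + 16926)/(1 + 59745) = -13938/59746 = -13938*1/59746 = -6969/29873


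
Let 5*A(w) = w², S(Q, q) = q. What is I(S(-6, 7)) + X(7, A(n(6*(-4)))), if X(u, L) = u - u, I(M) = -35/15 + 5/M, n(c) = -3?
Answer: -34/21 ≈ -1.6190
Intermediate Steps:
I(M) = -7/3 + 5/M (I(M) = -35*1/15 + 5/M = -7/3 + 5/M)
A(w) = w²/5
X(u, L) = 0
I(S(-6, 7)) + X(7, A(n(6*(-4)))) = (-7/3 + 5/7) + 0 = -34/21 + 0 = -34/21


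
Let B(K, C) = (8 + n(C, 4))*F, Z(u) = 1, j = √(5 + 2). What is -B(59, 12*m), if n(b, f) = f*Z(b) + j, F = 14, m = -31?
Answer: -168 - 14*√7 ≈ -205.04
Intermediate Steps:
j = √7 ≈ 2.6458
n(b, f) = f + √7 (n(b, f) = f*1 + √7 = f + √7)
B(K, C) = 168 + 14*√7 (B(K, C) = (8 + (4 + √7))*14 = (12 + √7)*14 = 168 + 14*√7)
-B(59, 12*m) = -(168 + 14*√7) = -168 - 14*√7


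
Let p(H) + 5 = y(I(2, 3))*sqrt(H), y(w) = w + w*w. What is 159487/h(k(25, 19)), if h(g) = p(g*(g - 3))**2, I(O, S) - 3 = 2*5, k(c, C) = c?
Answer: 116222802023/13276076013225 + 58053268*sqrt(22)/13276076013225 ≈ 0.0087748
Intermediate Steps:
I(O, S) = 13 (I(O, S) = 3 + 2*5 = 3 + 10 = 13)
y(w) = w + w**2
p(H) = -5 + 182*sqrt(H) (p(H) = -5 + (13*(1 + 13))*sqrt(H) = -5 + (13*14)*sqrt(H) = -5 + 182*sqrt(H))
h(g) = (-5 + 182*sqrt(g*(-3 + g)))**2 (h(g) = (-5 + 182*sqrt(g*(g - 3)))**2 = (-5 + 182*sqrt(g*(-3 + g)))**2)
159487/h(k(25, 19)) = 159487/((-5 + 182*sqrt(25*(-3 + 25)))**2) = 159487/((-5 + 182*sqrt(25*22))**2) = 159487/((-5 + 182*sqrt(550))**2) = 159487/((-5 + 182*(5*sqrt(22)))**2) = 159487/((-5 + 910*sqrt(22))**2) = 159487/(-5 + 910*sqrt(22))**2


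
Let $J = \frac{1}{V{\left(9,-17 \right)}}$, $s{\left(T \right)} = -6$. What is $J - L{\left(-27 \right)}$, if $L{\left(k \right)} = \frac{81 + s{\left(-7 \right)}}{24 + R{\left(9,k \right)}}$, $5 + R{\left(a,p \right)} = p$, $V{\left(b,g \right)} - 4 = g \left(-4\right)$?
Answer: $\frac{169}{18} \approx 9.3889$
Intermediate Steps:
$V{\left(b,g \right)} = 4 - 4 g$ ($V{\left(b,g \right)} = 4 + g \left(-4\right) = 4 - 4 g$)
$R{\left(a,p \right)} = -5 + p$
$J = \frac{1}{72}$ ($J = \frac{1}{4 - -68} = \frac{1}{4 + 68} = \frac{1}{72} \approx 0.013889$)
$L{\left(k \right)} = \frac{75}{19 + k}$ ($L{\left(k \right)} = \frac{81 - 6}{24 + \left(-5 + k\right)} = \frac{75}{19 + k}$)
$J - L{\left(-27 \right)} = \frac{1}{72} - \frac{75}{19 - 27} = \frac{1}{72} - \frac{75}{-8} = \frac{1}{72} - 75 \left(- \frac{1}{8}\right) = \frac{1}{72} - - \frac{75}{8} = \frac{1}{72} + \frac{75}{8} = \frac{169}{18}$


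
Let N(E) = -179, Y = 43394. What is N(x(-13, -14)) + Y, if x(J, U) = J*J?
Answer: 43215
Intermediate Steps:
x(J, U) = J²
N(x(-13, -14)) + Y = -179 + 43394 = 43215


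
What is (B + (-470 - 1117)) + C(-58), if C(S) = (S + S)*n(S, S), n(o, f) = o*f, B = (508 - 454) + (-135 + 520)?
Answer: -391372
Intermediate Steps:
B = 439 (B = 54 + 385 = 439)
n(o, f) = f*o
C(S) = 2*S**3 (C(S) = (S + S)*(S*S) = (2*S)*S**2 = 2*S**3)
(B + (-470 - 1117)) + C(-58) = (439 + (-470 - 1117)) + 2*(-58)**3 = (439 - 1587) + 2*(-195112) = -1148 - 390224 = -391372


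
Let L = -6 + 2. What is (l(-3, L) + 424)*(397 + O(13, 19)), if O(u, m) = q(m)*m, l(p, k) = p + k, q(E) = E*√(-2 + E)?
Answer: 165549 + 150537*√17 ≈ 7.8623e+5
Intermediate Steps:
L = -4
l(p, k) = k + p
O(u, m) = m²*√(-2 + m) (O(u, m) = (m*√(-2 + m))*m = m²*√(-2 + m))
(l(-3, L) + 424)*(397 + O(13, 19)) = ((-4 - 3) + 424)*(397 + 19²*√(-2 + 19)) = (-7 + 424)*(397 + 361*√17) = 417*(397 + 361*√17) = 165549 + 150537*√17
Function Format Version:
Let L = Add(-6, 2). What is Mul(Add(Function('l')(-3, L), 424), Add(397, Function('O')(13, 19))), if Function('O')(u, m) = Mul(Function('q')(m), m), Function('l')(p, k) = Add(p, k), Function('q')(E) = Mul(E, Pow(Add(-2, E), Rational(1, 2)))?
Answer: Add(165549, Mul(150537, Pow(17, Rational(1, 2)))) ≈ 7.8623e+5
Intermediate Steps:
L = -4
Function('l')(p, k) = Add(k, p)
Function('O')(u, m) = Mul(Pow(m, 2), Pow(Add(-2, m), Rational(1, 2))) (Function('O')(u, m) = Mul(Mul(m, Pow(Add(-2, m), Rational(1, 2))), m) = Mul(Pow(m, 2), Pow(Add(-2, m), Rational(1, 2))))
Mul(Add(Function('l')(-3, L), 424), Add(397, Function('O')(13, 19))) = Mul(Add(Add(-4, -3), 424), Add(397, Mul(Pow(19, 2), Pow(Add(-2, 19), Rational(1, 2))))) = Mul(Add(-7, 424), Add(397, Mul(361, Pow(17, Rational(1, 2))))) = Mul(417, Add(397, Mul(361, Pow(17, Rational(1, 2))))) = Add(165549, Mul(150537, Pow(17, Rational(1, 2))))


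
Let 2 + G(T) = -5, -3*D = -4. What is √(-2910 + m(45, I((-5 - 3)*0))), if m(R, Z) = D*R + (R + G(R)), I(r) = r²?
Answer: 2*I*√703 ≈ 53.028*I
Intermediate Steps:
D = 4/3 (D = -⅓*(-4) = 4/3 ≈ 1.3333)
G(T) = -7 (G(T) = -2 - 5 = -7)
m(R, Z) = -7 + 7*R/3 (m(R, Z) = 4*R/3 + (R - 7) = 4*R/3 + (-7 + R) = -7 + 7*R/3)
√(-2910 + m(45, I((-5 - 3)*0))) = √(-2910 + (-7 + (7/3)*45)) = √(-2910 + (-7 + 105)) = √(-2910 + 98) = √(-2812) = 2*I*√703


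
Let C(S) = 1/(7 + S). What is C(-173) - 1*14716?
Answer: -2442857/166 ≈ -14716.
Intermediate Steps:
C(-173) - 1*14716 = 1/(7 - 173) - 1*14716 = 1/(-166) - 14716 = -1/166 - 14716 = -2442857/166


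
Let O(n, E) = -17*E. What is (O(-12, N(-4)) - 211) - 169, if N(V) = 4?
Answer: -448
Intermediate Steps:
(O(-12, N(-4)) - 211) - 169 = (-17*4 - 211) - 169 = (-68 - 211) - 169 = -279 - 169 = -448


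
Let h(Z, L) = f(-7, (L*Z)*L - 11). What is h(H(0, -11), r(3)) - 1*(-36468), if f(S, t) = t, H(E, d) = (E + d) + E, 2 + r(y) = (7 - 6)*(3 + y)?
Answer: 36281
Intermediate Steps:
r(y) = 1 + y (r(y) = -2 + (7 - 6)*(3 + y) = -2 + 1*(3 + y) = -2 + (3 + y) = 1 + y)
H(E, d) = d + 2*E
h(Z, L) = -11 + Z*L² (h(Z, L) = (L*Z)*L - 11 = Z*L² - 11 = -11 + Z*L²)
h(H(0, -11), r(3)) - 1*(-36468) = (-11 + (-11 + 2*0)*(1 + 3)²) - 1*(-36468) = (-11 + (-11 + 0)*4²) + 36468 = (-11 - 11*16) + 36468 = (-11 - 176) + 36468 = -187 + 36468 = 36281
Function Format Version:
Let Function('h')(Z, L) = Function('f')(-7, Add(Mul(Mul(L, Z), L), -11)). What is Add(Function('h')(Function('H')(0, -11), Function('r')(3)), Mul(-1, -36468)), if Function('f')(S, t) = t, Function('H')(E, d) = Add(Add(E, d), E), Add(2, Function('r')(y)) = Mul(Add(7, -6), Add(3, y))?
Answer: 36281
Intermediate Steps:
Function('r')(y) = Add(1, y) (Function('r')(y) = Add(-2, Mul(Add(7, -6), Add(3, y))) = Add(-2, Mul(1, Add(3, y))) = Add(-2, Add(3, y)) = Add(1, y))
Function('H')(E, d) = Add(d, Mul(2, E))
Function('h')(Z, L) = Add(-11, Mul(Z, Pow(L, 2))) (Function('h')(Z, L) = Add(Mul(Mul(L, Z), L), -11) = Add(Mul(Z, Pow(L, 2)), -11) = Add(-11, Mul(Z, Pow(L, 2))))
Add(Function('h')(Function('H')(0, -11), Function('r')(3)), Mul(-1, -36468)) = Add(Add(-11, Mul(Add(-11, Mul(2, 0)), Pow(Add(1, 3), 2))), Mul(-1, -36468)) = Add(Add(-11, Mul(Add(-11, 0), Pow(4, 2))), 36468) = Add(Add(-11, Mul(-11, 16)), 36468) = Add(Add(-11, -176), 36468) = Add(-187, 36468) = 36281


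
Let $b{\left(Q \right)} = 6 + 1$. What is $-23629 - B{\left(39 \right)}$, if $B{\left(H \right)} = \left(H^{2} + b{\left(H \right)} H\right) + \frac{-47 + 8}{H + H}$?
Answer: $- \frac{50845}{2} \approx -25423.0$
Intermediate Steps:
$b{\left(Q \right)} = 7$
$B{\left(H \right)} = H^{2} + 7 H - \frac{39}{2 H}$ ($B{\left(H \right)} = \left(H^{2} + 7 H\right) + \frac{-47 + 8}{H + H} = \left(H^{2} + 7 H\right) - \frac{39}{2 H} = H^{2} + 7 H - \frac{39}{2 H}$)
$-23629 - B{\left(39 \right)} = -23629 - \left(39^{2} + 7 \cdot 39 - \frac{39}{2 \cdot 39}\right) = -23629 - \left(1521 + 273 - \frac{1}{2}\right) = -23629 - \frac{3587}{2} = - \frac{50845}{2}$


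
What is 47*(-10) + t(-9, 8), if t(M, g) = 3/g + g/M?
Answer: -33877/72 ≈ -470.51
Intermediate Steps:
47*(-10) + t(-9, 8) = 47*(-10) + (3/8 + 8/(-9)) = -470 + (3*(⅛) + 8*(-⅑)) = -470 + (3/8 - 8/9) = -470 - 37/72 = -33877/72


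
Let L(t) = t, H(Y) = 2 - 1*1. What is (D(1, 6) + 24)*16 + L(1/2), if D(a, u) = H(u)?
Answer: 801/2 ≈ 400.50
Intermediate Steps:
H(Y) = 1 (H(Y) = 2 - 1 = 1)
D(a, u) = 1
(D(1, 6) + 24)*16 + L(1/2) = (1 + 24)*16 + 1/2 = 25*16 + ½ = 400 + ½ = 801/2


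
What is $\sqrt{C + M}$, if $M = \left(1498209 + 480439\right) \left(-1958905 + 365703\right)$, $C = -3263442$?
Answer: $7 i \sqrt{64334473762} \approx 1.7755 \cdot 10^{6} i$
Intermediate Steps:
$M = -3152385950896$ ($M = 1978648 \left(-1593202\right) = -3152385950896$)
$\sqrt{C + M} = \sqrt{-3263442 - 3152385950896} = \sqrt{-3152389214338} = 7 i \sqrt{64334473762}$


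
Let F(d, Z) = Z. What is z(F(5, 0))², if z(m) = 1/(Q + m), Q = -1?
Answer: 1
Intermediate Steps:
z(m) = 1/(-1 + m)
z(F(5, 0))² = (1/(-1 + 0))² = (1/(-1))² = (-1)² = 1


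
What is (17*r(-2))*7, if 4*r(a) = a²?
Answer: 119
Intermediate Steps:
r(a) = a²/4
(17*r(-2))*7 = (17*((¼)*(-2)²))*7 = (17*((¼)*4))*7 = (17*1)*7 = 17*7 = 119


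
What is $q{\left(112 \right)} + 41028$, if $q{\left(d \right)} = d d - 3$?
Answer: $53569$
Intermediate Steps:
$q{\left(d \right)} = -3 + d^{2}$ ($q{\left(d \right)} = d^{2} - 3 = -3 + d^{2}$)
$q{\left(112 \right)} + 41028 = \left(-3 + 112^{2}\right) + 41028 = \left(-3 + 12544\right) + 41028 = 12541 + 41028 = 53569$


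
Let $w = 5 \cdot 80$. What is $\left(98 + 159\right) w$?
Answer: $102800$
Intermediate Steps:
$w = 400$
$\left(98 + 159\right) w = \left(98 + 159\right) 400 = 257 \cdot 400 = 102800$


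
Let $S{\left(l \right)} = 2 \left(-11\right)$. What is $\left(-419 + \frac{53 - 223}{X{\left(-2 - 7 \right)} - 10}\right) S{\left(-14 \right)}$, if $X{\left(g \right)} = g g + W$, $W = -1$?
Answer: $\frac{64900}{7} \approx 9271.4$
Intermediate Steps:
$S{\left(l \right)} = -22$
$X{\left(g \right)} = -1 + g^{2}$ ($X{\left(g \right)} = g g - 1 = g^{2} - 1 = -1 + g^{2}$)
$\left(-419 + \frac{53 - 223}{X{\left(-2 - 7 \right)} - 10}\right) S{\left(-14 \right)} = \left(-419 + \frac{53 - 223}{\left(-1 + \left(-2 - 7\right)^{2}\right) - 10}\right) \left(-22\right) = \left(-419 - \frac{170}{\left(-1 + \left(-2 - 7\right)^{2}\right) - 10}\right) \left(-22\right) = \left(-419 - \frac{170}{\left(-1 + \left(-9\right)^{2}\right) - 10}\right) \left(-22\right) = \left(-419 - \frac{170}{\left(-1 + 81\right) - 10}\right) \left(-22\right) = \left(-419 - \frac{170}{80 - 10}\right) \left(-22\right) = \left(-419 - \frac{170}{70}\right) \left(-22\right) = \left(-419 - \frac{17}{7}\right) \left(-22\right) = \left(- \frac{2950}{7}\right) \left(-22\right) = \frac{64900}{7}$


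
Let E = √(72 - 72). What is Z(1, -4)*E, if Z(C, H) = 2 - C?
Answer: 0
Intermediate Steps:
E = 0 (E = √0 = 0)
Z(1, -4)*E = (2 - 1*1)*0 = (2 - 1)*0 = 1*0 = 0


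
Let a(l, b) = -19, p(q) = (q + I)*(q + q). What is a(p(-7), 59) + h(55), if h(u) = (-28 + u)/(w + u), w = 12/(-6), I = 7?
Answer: -980/53 ≈ -18.491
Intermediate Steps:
p(q) = 2*q*(7 + q) (p(q) = (q + 7)*(q + q) = (7 + q)*(2*q) = 2*q*(7 + q))
w = -2 (w = 12*(-⅙) = -2)
h(u) = (-28 + u)/(-2 + u)
a(p(-7), 59) + h(55) = -19 + (-28 + 55)/(-2 + 55) = -19 + 27/53 = -980/53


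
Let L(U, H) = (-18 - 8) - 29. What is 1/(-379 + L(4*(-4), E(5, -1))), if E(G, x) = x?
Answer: -1/434 ≈ -0.0023041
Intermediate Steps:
L(U, H) = -55 (L(U, H) = -26 - 29 = -55)
1/(-379 + L(4*(-4), E(5, -1))) = 1/(-379 - 55) = 1/(-434) = -1/434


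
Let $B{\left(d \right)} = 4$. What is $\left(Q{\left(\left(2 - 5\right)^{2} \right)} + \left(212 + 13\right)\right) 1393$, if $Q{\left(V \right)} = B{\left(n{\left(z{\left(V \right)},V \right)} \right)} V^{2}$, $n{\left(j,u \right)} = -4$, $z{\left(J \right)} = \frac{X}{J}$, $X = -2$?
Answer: $764757$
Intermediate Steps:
$z{\left(J \right)} = - \frac{2}{J}$
$Q{\left(V \right)} = 4 V^{2}$
$\left(Q{\left(\left(2 - 5\right)^{2} \right)} + \left(212 + 13\right)\right) 1393 = \left(4 \left(\left(2 - 5\right)^{2}\right)^{2} + \left(212 + 13\right)\right) 1393 = \left(4 \left(\left(-3\right)^{2}\right)^{2} + 225\right) 1393 = \left(4 \cdot 9^{2} + 225\right) 1393 = \left(4 \cdot 81 + 225\right) 1393 = \left(324 + 225\right) 1393 = 549 \cdot 1393 = 764757$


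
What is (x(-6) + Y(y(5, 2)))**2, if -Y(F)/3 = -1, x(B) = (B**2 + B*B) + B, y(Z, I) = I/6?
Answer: 4761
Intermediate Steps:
y(Z, I) = I/6 (y(Z, I) = I*(1/6) = I/6)
x(B) = B + 2*B**2 (x(B) = (B**2 + B**2) + B = 2*B**2 + B = B + 2*B**2)
Y(F) = 3 (Y(F) = -3*(-1) = 3)
(x(-6) + Y(y(5, 2)))**2 = (-6*(1 + 2*(-6)) + 3)**2 = (-6*(1 - 12) + 3)**2 = (-6*(-11) + 3)**2 = (66 + 3)**2 = 69**2 = 4761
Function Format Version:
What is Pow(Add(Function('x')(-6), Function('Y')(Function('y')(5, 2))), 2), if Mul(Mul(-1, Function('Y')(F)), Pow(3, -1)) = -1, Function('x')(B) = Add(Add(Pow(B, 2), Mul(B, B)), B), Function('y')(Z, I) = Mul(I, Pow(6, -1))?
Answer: 4761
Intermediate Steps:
Function('y')(Z, I) = Mul(Rational(1, 6), I) (Function('y')(Z, I) = Mul(I, Rational(1, 6)) = Mul(Rational(1, 6), I))
Function('x')(B) = Add(B, Mul(2, Pow(B, 2))) (Function('x')(B) = Add(Add(Pow(B, 2), Pow(B, 2)), B) = Add(Mul(2, Pow(B, 2)), B) = Add(B, Mul(2, Pow(B, 2))))
Function('Y')(F) = 3 (Function('Y')(F) = Mul(-3, -1) = 3)
Pow(Add(Function('x')(-6), Function('Y')(Function('y')(5, 2))), 2) = Pow(Add(Mul(-6, Add(1, Mul(2, -6))), 3), 2) = Pow(Add(Mul(-6, Add(1, -12)), 3), 2) = Pow(Add(Mul(-6, -11), 3), 2) = Pow(Add(66, 3), 2) = Pow(69, 2) = 4761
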